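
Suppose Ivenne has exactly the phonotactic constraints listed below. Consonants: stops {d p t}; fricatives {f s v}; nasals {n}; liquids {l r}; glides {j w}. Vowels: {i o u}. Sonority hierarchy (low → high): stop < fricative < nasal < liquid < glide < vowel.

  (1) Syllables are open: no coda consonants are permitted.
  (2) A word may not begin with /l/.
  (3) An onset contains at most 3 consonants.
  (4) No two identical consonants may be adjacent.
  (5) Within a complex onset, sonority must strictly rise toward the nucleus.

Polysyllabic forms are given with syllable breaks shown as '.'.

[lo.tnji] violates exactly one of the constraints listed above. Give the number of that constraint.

2

[lo.tnji]: word begins with /l/.
This is a violation of constraint 2: "A word may not begin with /l/."
The remaining constraints (1, 3, 4, 5) are satisfied.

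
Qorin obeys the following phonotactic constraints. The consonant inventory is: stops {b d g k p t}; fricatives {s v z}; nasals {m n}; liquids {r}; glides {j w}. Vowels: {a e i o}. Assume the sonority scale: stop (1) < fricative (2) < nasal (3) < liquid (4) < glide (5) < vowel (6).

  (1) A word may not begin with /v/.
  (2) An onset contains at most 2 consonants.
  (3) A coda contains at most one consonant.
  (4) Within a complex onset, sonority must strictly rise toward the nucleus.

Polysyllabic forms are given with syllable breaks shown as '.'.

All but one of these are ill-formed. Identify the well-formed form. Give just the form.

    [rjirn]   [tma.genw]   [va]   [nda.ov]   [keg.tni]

[keg.tni]

[rjirn] — violates constraint 3: syllable 1 coda /rn/ has 2 consonants (> 1) → ill-formed
[tma.genw] — violates constraint 3: syllable 2 coda /nw/ has 2 consonants (> 1) → ill-formed
[va] — violates constraint 1: word begins with /v/ → ill-formed
[nda.ov] — violates constraint 4: syllable 1 onset /nd/: /n/ (nasal, 3) → /d/ (stop, 1) does not rise → ill-formed
[keg.tni] — σ1 onset /k/, coda /g/ ok; σ2 onset /tn/ (1→3 rises), coda /∅/ ok → well-formed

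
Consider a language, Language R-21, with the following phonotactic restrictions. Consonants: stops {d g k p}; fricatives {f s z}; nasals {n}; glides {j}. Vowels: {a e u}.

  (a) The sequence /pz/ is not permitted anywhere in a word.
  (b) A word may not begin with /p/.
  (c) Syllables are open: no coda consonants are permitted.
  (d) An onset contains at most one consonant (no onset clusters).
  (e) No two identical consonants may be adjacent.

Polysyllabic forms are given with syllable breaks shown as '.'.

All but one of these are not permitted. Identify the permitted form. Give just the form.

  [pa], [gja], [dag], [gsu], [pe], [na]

[pa] — violates constraint (b): word begins with /p/ → not permitted
[gja] — violates constraint (d): syllable 1 onset /gj/ has 2 consonants (> 1) → not permitted
[dag] — violates constraint (c): syllable 1 coda /g/ has 1 consonant (> 0) → not permitted
[gsu] — violates constraint (d): syllable 1 onset /gs/ has 2 consonants (> 1) → not permitted
[pe] — violates constraint (b): word begins with /p/ → not permitted
[na] — σ1 onset /n/, coda /∅/ ok → permitted

[na]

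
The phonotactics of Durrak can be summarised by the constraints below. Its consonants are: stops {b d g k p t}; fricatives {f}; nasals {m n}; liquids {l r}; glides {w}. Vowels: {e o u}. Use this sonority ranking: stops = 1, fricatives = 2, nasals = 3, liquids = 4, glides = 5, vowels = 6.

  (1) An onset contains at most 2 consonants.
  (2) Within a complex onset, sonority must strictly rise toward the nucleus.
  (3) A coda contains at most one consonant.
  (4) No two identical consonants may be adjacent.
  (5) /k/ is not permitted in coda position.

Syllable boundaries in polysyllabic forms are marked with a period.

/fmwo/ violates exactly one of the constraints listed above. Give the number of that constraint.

1

/fmwo/: syllable 1 onset /fmw/ has 3 consonants (> 2).
This is a violation of constraint 1: "An onset contains at most 2 consonants."
The remaining constraints (2, 3, 4, 5) are satisfied.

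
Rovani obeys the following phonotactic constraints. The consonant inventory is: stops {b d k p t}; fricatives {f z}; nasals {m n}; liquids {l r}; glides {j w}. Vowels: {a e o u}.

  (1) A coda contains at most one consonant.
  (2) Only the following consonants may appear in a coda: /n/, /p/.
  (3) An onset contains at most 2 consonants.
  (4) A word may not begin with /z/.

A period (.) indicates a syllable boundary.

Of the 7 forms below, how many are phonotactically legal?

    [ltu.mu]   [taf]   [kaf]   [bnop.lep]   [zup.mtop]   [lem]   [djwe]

2

[ltu.mu] — σ1 onset /lt/ (2C), coda /∅/ ok; σ2 onset /m/, coda /∅/ ok → phonotactically legal
[taf] — violates constraint 2: syllable 1 coda contains /f/, which is not a licensed coda consonant → phonotactically illegal
[kaf] — violates constraint 2: syllable 1 coda contains /f/, which is not a licensed coda consonant → phonotactically illegal
[bnop.lep] — σ1 onset /bn/ (2C), coda /p/ ok; σ2 onset /l/, coda /p/ ok → phonotactically legal
[zup.mtop] — violates constraint 4: word begins with /z/ → phonotactically illegal
[lem] — violates constraint 2: syllable 1 coda contains /m/, which is not a licensed coda consonant → phonotactically illegal
[djwe] — violates constraint 3: syllable 1 onset /djw/ has 3 consonants (> 2) → phonotactically illegal
Phonotactically legal: [ltu.mu], [bnop.lep] → 2.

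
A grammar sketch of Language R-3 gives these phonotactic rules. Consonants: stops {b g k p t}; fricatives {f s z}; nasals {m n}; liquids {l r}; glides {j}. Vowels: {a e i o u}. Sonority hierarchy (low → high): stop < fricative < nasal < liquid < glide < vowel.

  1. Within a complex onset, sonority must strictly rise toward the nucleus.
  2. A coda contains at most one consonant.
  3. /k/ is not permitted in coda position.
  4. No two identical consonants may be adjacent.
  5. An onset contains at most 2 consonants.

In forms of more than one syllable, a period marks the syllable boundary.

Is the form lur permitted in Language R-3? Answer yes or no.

yes

lur — σ1 onset /l/, coda /r/ ok → permitted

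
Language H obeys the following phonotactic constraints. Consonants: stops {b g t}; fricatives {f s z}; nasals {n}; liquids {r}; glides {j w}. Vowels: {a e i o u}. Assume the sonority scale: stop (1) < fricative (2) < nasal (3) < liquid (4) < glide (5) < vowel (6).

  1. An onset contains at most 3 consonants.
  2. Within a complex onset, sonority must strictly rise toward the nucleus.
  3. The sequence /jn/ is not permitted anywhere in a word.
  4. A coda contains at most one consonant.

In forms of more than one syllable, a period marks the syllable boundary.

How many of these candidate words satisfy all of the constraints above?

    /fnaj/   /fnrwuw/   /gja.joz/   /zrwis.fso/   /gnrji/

/fnaj/ — σ1 onset /fn/ (2→3 rises), coda /j/ ok → well-formed
/fnrwuw/ — violates constraint 1: syllable 1 onset /fnrw/ has 4 consonants (> 3) → ill-formed
/gja.joz/ — σ1 onset /gj/ (1→5 rises), coda /∅/ ok; σ2 onset /j/, coda /z/ ok → well-formed
/zrwis.fso/ — violates constraint 2: syllable 2 onset /fs/: /f/ (fricative, 2) → /s/ (fricative, 2) does not rise → ill-formed
/gnrji/ — violates constraint 1: syllable 1 onset /gnrj/ has 4 consonants (> 3) → ill-formed
Well-formed: /fnaj/, /gja.joz/ → 2.

2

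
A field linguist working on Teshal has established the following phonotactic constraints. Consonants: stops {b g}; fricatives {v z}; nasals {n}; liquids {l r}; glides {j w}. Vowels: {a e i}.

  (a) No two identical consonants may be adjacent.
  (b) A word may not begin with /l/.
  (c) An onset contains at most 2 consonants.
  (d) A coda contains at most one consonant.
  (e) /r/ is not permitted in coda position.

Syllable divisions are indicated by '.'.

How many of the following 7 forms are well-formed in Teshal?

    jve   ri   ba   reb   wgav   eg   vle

7

jve — σ1 onset /jv/ (2C), coda /∅/ ok → well-formed
ri — σ1 onset /r/, coda /∅/ ok → well-formed
ba — σ1 onset /b/, coda /∅/ ok → well-formed
reb — σ1 onset /r/, coda /b/ ok → well-formed
wgav — σ1 onset /wg/ (2C), coda /v/ ok → well-formed
eg — σ1 onset /∅/, coda /g/ ok → well-formed
vle — σ1 onset /vl/ (2C), coda /∅/ ok → well-formed
Well-formed: jve, ri, ba, reb, wgav, eg, vle → 7.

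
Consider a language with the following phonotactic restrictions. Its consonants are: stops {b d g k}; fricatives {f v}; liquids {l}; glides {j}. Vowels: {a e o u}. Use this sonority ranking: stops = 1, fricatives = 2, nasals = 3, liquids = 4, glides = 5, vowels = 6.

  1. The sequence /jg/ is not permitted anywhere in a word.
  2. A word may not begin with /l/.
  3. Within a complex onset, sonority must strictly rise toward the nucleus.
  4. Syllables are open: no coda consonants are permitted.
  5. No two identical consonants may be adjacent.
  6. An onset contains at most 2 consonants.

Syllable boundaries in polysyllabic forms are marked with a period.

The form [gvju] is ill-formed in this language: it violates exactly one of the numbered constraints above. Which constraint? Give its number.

[gvju]: syllable 1 onset /gvj/ has 3 consonants (> 2).
This is a violation of constraint 6: "An onset contains at most 2 consonants."
The remaining constraints (1, 2, 3, 4, 5) are satisfied.

6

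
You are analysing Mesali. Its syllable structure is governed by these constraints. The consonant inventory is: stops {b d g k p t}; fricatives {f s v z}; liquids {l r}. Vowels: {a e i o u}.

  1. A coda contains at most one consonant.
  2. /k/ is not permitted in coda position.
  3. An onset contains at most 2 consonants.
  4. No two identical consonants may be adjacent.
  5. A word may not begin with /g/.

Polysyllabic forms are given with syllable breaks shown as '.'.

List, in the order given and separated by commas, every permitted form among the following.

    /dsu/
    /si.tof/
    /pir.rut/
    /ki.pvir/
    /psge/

/dsu/, /si.tof/, /ki.pvir/

/dsu/ — σ1 onset /ds/ (2C), coda /∅/ ok → permitted
/si.tof/ — σ1 onset /s/, coda /∅/ ok; σ2 onset /t/, coda /f/ ok → permitted
/pir.rut/ — violates constraint 4: adjacent identical consonants /rr/ → not permitted
/ki.pvir/ — σ1 onset /k/, coda /∅/ ok; σ2 onset /pv/ (2C), coda /r/ ok → permitted
/psge/ — violates constraint 3: syllable 1 onset /psg/ has 3 consonants (> 2) → not permitted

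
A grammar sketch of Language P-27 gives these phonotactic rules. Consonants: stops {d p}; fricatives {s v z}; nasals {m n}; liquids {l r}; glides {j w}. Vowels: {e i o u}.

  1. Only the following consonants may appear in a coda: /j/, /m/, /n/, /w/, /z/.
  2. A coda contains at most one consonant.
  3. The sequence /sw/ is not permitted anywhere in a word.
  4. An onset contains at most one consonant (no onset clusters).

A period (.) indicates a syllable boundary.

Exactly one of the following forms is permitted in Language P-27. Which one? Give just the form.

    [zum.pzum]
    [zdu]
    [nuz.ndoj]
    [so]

[so]

[zum.pzum] — violates constraint 4: syllable 2 onset /pz/ has 2 consonants (> 1) → not permitted
[zdu] — violates constraint 4: syllable 1 onset /zd/ has 2 consonants (> 1) → not permitted
[nuz.ndoj] — violates constraint 4: syllable 2 onset /nd/ has 2 consonants (> 1) → not permitted
[so] — σ1 onset /s/, coda /∅/ ok → permitted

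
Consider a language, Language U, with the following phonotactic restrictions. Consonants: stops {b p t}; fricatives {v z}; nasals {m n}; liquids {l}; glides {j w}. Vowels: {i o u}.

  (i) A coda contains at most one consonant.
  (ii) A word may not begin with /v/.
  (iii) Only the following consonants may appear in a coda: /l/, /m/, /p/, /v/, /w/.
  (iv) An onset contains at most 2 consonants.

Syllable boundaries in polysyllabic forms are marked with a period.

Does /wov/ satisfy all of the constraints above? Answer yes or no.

/wov/ — σ1 onset /w/, coda /v/ ok → licit

yes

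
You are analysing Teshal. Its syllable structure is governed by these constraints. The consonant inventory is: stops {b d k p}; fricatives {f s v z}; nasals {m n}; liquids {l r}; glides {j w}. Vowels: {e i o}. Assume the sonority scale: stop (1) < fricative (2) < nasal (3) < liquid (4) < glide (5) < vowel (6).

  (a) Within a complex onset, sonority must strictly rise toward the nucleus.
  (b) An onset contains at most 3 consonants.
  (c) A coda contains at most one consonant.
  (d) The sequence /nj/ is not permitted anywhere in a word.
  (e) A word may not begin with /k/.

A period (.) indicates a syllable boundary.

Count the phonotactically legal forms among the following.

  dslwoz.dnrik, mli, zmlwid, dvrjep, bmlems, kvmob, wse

1

dslwoz.dnrik — violates constraint (b): syllable 1 onset /dslw/ has 4 consonants (> 3) → phonotactically illegal
mli — σ1 onset /ml/ (3→4 rises), coda /∅/ ok → phonotactically legal
zmlwid — violates constraint (b): syllable 1 onset /zmlw/ has 4 consonants (> 3) → phonotactically illegal
dvrjep — violates constraint (b): syllable 1 onset /dvrj/ has 4 consonants (> 3) → phonotactically illegal
bmlems — violates constraint (c): syllable 1 coda /ms/ has 2 consonants (> 1) → phonotactically illegal
kvmob — violates constraint (e): word begins with /k/ → phonotactically illegal
wse — violates constraint (a): syllable 1 onset /ws/: /w/ (glide, 5) → /s/ (fricative, 2) does not rise → phonotactically illegal
Phonotactically legal: mli → 1.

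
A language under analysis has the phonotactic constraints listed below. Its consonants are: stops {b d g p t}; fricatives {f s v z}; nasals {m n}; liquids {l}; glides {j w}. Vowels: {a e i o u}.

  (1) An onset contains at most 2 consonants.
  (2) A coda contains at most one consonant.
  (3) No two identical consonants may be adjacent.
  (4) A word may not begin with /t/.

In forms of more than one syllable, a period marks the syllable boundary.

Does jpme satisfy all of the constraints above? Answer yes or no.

jpme — violates constraint 1: syllable 1 onset /jpm/ has 3 consonants (> 2) → phonotactically illegal

no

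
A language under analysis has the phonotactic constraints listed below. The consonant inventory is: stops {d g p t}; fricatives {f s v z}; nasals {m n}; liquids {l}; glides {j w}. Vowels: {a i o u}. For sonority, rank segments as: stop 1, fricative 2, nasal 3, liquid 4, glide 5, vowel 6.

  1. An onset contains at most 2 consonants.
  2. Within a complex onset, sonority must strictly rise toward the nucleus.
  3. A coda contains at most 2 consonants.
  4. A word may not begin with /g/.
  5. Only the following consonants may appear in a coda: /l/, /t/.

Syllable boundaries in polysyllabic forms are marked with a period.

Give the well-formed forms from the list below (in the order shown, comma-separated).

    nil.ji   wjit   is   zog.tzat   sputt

nil.ji

nil.ji — σ1 onset /n/, coda /l/ ok; σ2 onset /j/, coda /∅/ ok → well-formed
wjit — violates constraint 2: syllable 1 onset /wj/: /w/ (glide, 5) → /j/ (glide, 5) does not rise → ill-formed
is — violates constraint 5: syllable 1 coda contains /s/, which is not a licensed coda consonant → ill-formed
zog.tzat — violates constraint 5: syllable 1 coda contains /g/, which is not a licensed coda consonant → ill-formed
sputt — violates constraint 2: syllable 1 onset /sp/: /s/ (fricative, 2) → /p/ (stop, 1) does not rise → ill-formed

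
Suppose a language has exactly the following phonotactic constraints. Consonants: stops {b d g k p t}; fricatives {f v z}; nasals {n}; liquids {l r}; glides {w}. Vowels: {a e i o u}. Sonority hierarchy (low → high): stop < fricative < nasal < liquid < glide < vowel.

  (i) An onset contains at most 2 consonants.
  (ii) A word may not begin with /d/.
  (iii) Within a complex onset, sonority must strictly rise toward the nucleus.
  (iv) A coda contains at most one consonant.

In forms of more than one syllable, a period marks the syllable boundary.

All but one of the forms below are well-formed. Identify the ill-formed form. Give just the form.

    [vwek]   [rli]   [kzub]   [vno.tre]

[vwek] — σ1 onset /vw/ (2→5 rises), coda /k/ ok → well-formed
[rli] — violates constraint (iii): syllable 1 onset /rl/: /r/ (liquid, 4) → /l/ (liquid, 4) does not rise → ill-formed
[kzub] — σ1 onset /kz/ (1→2 rises), coda /b/ ok → well-formed
[vno.tre] — σ1 onset /vn/ (2→3 rises), coda /∅/ ok; σ2 onset /tr/ (1→4 rises), coda /∅/ ok → well-formed

[rli]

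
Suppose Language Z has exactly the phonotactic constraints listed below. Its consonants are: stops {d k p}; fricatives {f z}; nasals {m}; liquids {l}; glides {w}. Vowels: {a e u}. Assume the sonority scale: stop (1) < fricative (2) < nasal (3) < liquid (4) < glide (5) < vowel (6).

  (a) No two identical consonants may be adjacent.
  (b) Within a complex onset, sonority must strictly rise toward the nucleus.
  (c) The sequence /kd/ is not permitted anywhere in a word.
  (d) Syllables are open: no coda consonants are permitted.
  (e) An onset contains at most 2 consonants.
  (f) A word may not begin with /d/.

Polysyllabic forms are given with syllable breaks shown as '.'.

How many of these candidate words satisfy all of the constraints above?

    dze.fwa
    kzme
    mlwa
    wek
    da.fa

0

dze.fwa — violates constraint (f): word begins with /d/ → ill-formed
kzme — violates constraint (e): syllable 1 onset /kzm/ has 3 consonants (> 2) → ill-formed
mlwa — violates constraint (e): syllable 1 onset /mlw/ has 3 consonants (> 2) → ill-formed
wek — violates constraint (d): syllable 1 coda /k/ has 1 consonant (> 0) → ill-formed
da.fa — violates constraint (f): word begins with /d/ → ill-formed
No form is well-formed → 0.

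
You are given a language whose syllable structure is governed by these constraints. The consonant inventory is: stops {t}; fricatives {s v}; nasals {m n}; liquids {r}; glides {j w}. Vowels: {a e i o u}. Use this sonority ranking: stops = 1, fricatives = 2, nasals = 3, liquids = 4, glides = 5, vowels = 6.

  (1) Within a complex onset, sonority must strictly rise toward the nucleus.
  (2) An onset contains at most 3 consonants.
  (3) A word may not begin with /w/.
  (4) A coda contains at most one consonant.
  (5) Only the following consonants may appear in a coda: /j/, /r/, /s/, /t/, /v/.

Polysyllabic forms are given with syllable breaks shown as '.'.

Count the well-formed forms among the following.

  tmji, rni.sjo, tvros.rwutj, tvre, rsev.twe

tmji — σ1 onset /tmj/ (1→3→5 rises), coda /∅/ ok → well-formed
rni.sjo — violates constraint 1: syllable 1 onset /rn/: /r/ (liquid, 4) → /n/ (nasal, 3) does not rise → ill-formed
tvros.rwutj — violates constraint 4: syllable 2 coda /tj/ has 2 consonants (> 1) → ill-formed
tvre — σ1 onset /tvr/ (1→2→4 rises), coda /∅/ ok → well-formed
rsev.twe — violates constraint 1: syllable 1 onset /rs/: /r/ (liquid, 4) → /s/ (fricative, 2) does not rise → ill-formed
Well-formed: tmji, tvre → 2.

2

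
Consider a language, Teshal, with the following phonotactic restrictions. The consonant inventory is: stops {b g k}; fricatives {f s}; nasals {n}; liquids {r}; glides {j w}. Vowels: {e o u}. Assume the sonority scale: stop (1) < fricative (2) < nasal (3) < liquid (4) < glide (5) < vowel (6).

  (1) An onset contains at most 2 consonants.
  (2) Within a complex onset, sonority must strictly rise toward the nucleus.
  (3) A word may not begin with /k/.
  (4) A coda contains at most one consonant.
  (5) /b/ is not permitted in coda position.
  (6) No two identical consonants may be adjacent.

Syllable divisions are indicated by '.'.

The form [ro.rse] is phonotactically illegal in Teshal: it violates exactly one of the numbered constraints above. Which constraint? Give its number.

[ro.rse]: syllable 2 onset /rs/: /r/ (liquid, 4) → /s/ (fricative, 2) does not rise.
This is a violation of constraint 2: "Within a complex onset, sonority must strictly rise toward the nucleus."
The remaining constraints (1, 3, 4, 5, 6) are satisfied.

2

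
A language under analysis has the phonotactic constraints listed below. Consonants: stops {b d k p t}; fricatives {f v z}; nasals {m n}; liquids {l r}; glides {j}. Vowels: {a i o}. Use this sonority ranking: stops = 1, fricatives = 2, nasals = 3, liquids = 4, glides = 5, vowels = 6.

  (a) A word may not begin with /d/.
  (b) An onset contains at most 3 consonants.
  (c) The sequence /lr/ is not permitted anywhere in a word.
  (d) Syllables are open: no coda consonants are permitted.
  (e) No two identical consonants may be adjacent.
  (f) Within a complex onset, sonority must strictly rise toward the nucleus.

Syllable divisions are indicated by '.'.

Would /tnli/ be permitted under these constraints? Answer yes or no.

/tnli/ — σ1 onset /tnl/ (1→3→4 rises), coda /∅/ ok → permitted

yes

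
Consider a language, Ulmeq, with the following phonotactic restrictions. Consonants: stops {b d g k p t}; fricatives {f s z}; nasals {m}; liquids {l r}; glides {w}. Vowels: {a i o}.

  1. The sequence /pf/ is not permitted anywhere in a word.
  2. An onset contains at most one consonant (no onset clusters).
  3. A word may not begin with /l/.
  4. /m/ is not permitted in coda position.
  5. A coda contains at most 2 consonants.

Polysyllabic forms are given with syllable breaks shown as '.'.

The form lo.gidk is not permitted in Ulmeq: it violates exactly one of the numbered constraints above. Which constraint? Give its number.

3

lo.gidk: word begins with /l/.
This is a violation of constraint 3: "A word may not begin with /l/."
The remaining constraints (1, 2, 4, 5) are satisfied.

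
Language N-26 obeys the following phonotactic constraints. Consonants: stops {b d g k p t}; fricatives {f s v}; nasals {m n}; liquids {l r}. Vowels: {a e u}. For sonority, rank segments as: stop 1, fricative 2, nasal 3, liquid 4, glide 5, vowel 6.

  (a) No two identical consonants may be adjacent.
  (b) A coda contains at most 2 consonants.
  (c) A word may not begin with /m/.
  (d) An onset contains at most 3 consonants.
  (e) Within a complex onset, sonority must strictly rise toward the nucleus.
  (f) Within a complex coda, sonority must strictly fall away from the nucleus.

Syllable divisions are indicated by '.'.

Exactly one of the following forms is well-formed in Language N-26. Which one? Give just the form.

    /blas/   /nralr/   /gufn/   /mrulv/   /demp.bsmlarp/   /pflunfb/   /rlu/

/blas/

/blas/ — σ1 onset /bl/ (1→4 rises), coda /s/ ok → well-formed
/nralr/ — violates constraint (f): syllable 1 coda /lr/: /l/ (liquid, 4) → /r/ (liquid, 4) does not fall → ill-formed
/gufn/ — violates constraint (f): syllable 1 coda /fn/: /f/ (fricative, 2) → /n/ (nasal, 3) does not fall → ill-formed
/mrulv/ — violates constraint (c): word begins with /m/ → ill-formed
/demp.bsmlarp/ — violates constraint (d): syllable 2 onset /bsml/ has 4 consonants (> 3) → ill-formed
/pflunfb/ — violates constraint (b): syllable 1 coda /nfb/ has 3 consonants (> 2) → ill-formed
/rlu/ — violates constraint (e): syllable 1 onset /rl/: /r/ (liquid, 4) → /l/ (liquid, 4) does not rise → ill-formed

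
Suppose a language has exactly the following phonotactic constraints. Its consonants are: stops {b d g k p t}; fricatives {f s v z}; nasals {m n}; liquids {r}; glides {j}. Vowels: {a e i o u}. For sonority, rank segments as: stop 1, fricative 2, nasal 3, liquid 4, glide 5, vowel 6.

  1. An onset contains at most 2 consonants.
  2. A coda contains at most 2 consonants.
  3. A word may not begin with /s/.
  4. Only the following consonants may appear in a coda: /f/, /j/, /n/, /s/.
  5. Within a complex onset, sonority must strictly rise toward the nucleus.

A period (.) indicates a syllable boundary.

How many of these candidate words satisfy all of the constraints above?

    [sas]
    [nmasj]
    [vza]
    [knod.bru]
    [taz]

0

[sas] — violates constraint 3: word begins with /s/ → phonotactically illegal
[nmasj] — violates constraint 5: syllable 1 onset /nm/: /n/ (nasal, 3) → /m/ (nasal, 3) does not rise → phonotactically illegal
[vza] — violates constraint 5: syllable 1 onset /vz/: /v/ (fricative, 2) → /z/ (fricative, 2) does not rise → phonotactically illegal
[knod.bru] — violates constraint 4: syllable 1 coda contains /d/, which is not a licensed coda consonant → phonotactically illegal
[taz] — violates constraint 4: syllable 1 coda contains /z/, which is not a licensed coda consonant → phonotactically illegal
No form is phonotactically legal → 0.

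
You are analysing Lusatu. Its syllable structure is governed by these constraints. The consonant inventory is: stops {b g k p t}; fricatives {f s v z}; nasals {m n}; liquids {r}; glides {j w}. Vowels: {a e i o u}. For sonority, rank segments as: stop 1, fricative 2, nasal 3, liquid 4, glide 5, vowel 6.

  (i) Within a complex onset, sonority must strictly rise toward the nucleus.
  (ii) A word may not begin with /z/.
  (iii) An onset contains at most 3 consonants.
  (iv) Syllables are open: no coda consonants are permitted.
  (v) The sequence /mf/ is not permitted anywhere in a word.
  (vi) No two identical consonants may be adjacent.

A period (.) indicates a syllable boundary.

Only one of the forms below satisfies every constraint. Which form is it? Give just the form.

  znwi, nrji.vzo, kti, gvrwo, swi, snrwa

znwi — violates constraint (ii): word begins with /z/ → illicit
nrji.vzo — violates constraint (i): syllable 2 onset /vz/: /v/ (fricative, 2) → /z/ (fricative, 2) does not rise → illicit
kti — violates constraint (i): syllable 1 onset /kt/: /k/ (stop, 1) → /t/ (stop, 1) does not rise → illicit
gvrwo — violates constraint (iii): syllable 1 onset /gvrw/ has 4 consonants (> 3) → illicit
swi — σ1 onset /sw/ (2→5 rises), coda /∅/ ok → licit
snrwa — violates constraint (iii): syllable 1 onset /snrw/ has 4 consonants (> 3) → illicit

swi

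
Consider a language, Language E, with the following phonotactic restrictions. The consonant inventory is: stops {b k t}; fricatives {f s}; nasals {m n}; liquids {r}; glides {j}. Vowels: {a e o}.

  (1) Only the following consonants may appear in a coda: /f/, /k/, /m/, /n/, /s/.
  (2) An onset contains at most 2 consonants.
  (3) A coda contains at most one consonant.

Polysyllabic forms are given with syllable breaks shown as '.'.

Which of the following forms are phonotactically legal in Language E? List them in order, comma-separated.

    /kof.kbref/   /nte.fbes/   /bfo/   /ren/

/kof.kbref/ — violates constraint 2: syllable 2 onset /kbr/ has 3 consonants (> 2) → phonotactically illegal
/nte.fbes/ — σ1 onset /nt/ (2C), coda /∅/ ok; σ2 onset /fb/ (2C), coda /s/ ok → phonotactically legal
/bfo/ — σ1 onset /bf/ (2C), coda /∅/ ok → phonotactically legal
/ren/ — σ1 onset /r/, coda /n/ ok → phonotactically legal

/nte.fbes/, /bfo/, /ren/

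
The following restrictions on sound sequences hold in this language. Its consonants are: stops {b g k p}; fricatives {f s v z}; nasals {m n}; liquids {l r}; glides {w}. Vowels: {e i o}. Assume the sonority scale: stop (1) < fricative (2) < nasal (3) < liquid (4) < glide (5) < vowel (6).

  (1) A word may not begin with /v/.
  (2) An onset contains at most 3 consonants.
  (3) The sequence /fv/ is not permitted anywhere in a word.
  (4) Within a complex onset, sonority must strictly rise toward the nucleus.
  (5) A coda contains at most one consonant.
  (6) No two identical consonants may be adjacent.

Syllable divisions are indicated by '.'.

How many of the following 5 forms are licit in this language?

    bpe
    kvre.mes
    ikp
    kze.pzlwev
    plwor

bpe — violates constraint 4: syllable 1 onset /bp/: /b/ (stop, 1) → /p/ (stop, 1) does not rise → illicit
kvre.mes — σ1 onset /kvr/ (1→2→4 rises), coda /∅/ ok; σ2 onset /m/, coda /s/ ok → licit
ikp — violates constraint 5: syllable 1 coda /kp/ has 2 consonants (> 1) → illicit
kze.pzlwev — violates constraint 2: syllable 2 onset /pzlw/ has 4 consonants (> 3) → illicit
plwor — σ1 onset /plw/ (1→4→5 rises), coda /r/ ok → licit
Licit: kvre.mes, plwor → 2.

2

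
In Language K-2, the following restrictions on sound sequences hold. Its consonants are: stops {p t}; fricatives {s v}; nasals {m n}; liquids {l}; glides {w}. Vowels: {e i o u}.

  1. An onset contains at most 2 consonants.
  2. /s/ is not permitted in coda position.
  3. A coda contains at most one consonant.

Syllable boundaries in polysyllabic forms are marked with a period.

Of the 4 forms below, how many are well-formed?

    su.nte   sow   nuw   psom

su.nte — σ1 onset /s/, coda /∅/ ok; σ2 onset /nt/ (2C), coda /∅/ ok → well-formed
sow — σ1 onset /s/, coda /w/ ok → well-formed
nuw — σ1 onset /n/, coda /w/ ok → well-formed
psom — σ1 onset /ps/ (2C), coda /m/ ok → well-formed
Well-formed: su.nte, sow, nuw, psom → 4.

4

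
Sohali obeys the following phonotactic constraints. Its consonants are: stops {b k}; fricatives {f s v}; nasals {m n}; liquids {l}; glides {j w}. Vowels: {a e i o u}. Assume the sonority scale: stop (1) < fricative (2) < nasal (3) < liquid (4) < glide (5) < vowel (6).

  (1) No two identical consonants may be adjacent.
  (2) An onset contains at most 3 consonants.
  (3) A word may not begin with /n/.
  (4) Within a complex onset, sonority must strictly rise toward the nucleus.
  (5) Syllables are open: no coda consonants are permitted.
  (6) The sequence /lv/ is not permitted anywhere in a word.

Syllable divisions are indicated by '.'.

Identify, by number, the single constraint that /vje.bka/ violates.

/vje.bka/: syllable 2 onset /bk/: /b/ (stop, 1) → /k/ (stop, 1) does not rise.
This is a violation of constraint 4: "Within a complex onset, sonority must strictly rise toward the nucleus."
The remaining constraints (1, 2, 3, 5, 6) are satisfied.

4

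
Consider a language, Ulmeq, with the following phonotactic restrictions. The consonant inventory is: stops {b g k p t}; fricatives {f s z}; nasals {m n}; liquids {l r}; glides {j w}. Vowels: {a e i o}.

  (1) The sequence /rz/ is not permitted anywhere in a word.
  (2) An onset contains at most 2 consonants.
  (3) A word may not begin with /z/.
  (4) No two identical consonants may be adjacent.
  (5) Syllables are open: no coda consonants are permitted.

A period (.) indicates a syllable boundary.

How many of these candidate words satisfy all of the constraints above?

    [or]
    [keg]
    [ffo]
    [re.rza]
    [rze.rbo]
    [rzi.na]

0

[or] — violates constraint 5: syllable 1 coda /r/ has 1 consonant (> 0) → illicit
[keg] — violates constraint 5: syllable 1 coda /g/ has 1 consonant (> 0) → illicit
[ffo] — violates constraint 4: adjacent identical consonants /ff/ → illicit
[re.rza] — violates constraint 1: contains banned sequence /rz/ → illicit
[rze.rbo] — violates constraint 1: contains banned sequence /rz/ → illicit
[rzi.na] — violates constraint 1: contains banned sequence /rz/ → illicit
No form is licit → 0.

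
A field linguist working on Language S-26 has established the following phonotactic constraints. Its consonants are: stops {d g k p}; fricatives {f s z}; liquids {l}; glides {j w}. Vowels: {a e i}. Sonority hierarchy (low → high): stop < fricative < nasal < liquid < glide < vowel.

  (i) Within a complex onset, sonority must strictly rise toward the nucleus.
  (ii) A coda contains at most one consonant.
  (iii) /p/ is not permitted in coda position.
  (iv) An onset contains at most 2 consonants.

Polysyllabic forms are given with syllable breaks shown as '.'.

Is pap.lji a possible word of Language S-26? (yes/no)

no

pap.lji — violates constraint (iii): syllable 1 coda contains /p/ → illicit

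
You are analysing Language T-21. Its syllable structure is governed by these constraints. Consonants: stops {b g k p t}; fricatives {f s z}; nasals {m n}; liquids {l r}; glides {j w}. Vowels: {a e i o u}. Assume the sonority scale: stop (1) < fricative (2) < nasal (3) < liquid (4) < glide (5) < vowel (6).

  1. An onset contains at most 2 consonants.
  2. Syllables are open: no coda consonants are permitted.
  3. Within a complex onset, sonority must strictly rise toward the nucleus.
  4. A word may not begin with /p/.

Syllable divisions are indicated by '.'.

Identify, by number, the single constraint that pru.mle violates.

pru.mle: word begins with /p/.
This is a violation of constraint 4: "A word may not begin with /p/."
The remaining constraints (1, 2, 3) are satisfied.

4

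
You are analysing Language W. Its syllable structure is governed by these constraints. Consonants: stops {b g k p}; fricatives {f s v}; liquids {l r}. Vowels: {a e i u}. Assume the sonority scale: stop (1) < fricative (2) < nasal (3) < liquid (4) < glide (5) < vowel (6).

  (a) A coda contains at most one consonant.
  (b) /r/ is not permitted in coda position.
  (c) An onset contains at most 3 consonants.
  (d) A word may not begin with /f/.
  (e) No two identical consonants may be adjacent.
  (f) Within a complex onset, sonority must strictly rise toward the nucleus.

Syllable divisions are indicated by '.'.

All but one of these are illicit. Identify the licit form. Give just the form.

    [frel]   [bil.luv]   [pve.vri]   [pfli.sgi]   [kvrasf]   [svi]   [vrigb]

[pve.vri]

[frel] — violates constraint (d): word begins with /f/ → illicit
[bil.luv] — violates constraint (e): adjacent identical consonants /ll/ → illicit
[pve.vri] — σ1 onset /pv/ (1→2 rises), coda /∅/ ok; σ2 onset /vr/ (2→4 rises), coda /∅/ ok → licit
[pfli.sgi] — violates constraint (f): syllable 2 onset /sg/: /s/ (fricative, 2) → /g/ (stop, 1) does not rise → illicit
[kvrasf] — violates constraint (a): syllable 1 coda /sf/ has 2 consonants (> 1) → illicit
[svi] — violates constraint (f): syllable 1 onset /sv/: /s/ (fricative, 2) → /v/ (fricative, 2) does not rise → illicit
[vrigb] — violates constraint (a): syllable 1 coda /gb/ has 2 consonants (> 1) → illicit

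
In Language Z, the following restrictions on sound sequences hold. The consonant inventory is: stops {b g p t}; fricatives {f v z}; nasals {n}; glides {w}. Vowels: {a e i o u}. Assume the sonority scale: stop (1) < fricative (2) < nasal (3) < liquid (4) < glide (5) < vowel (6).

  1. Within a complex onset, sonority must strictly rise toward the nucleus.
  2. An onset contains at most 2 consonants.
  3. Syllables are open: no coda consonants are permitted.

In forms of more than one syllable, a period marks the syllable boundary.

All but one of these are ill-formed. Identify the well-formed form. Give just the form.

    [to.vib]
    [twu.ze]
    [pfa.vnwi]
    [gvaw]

[twu.ze]

[to.vib] — violates constraint 3: syllable 2 coda /b/ has 1 consonant (> 0) → ill-formed
[twu.ze] — σ1 onset /tw/ (1→5 rises), coda /∅/ ok; σ2 onset /z/, coda /∅/ ok → well-formed
[pfa.vnwi] — violates constraint 2: syllable 2 onset /vnw/ has 3 consonants (> 2) → ill-formed
[gvaw] — violates constraint 3: syllable 1 coda /w/ has 1 consonant (> 0) → ill-formed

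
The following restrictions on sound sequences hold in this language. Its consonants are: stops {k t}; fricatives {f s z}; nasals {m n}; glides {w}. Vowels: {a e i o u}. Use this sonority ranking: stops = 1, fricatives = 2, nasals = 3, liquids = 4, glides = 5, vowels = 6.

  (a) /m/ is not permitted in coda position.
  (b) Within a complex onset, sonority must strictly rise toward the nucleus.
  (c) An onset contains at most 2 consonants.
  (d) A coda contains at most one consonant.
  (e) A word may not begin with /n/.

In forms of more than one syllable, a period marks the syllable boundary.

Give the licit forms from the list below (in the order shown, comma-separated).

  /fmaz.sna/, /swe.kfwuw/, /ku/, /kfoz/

/fmaz.sna/, /ku/, /kfoz/

/fmaz.sna/ — σ1 onset /fm/ (2→3 rises), coda /z/ ok; σ2 onset /sn/ (2→3 rises), coda /∅/ ok → licit
/swe.kfwuw/ — violates constraint (c): syllable 2 onset /kfw/ has 3 consonants (> 2) → illicit
/ku/ — σ1 onset /k/, coda /∅/ ok → licit
/kfoz/ — σ1 onset /kf/ (1→2 rises), coda /z/ ok → licit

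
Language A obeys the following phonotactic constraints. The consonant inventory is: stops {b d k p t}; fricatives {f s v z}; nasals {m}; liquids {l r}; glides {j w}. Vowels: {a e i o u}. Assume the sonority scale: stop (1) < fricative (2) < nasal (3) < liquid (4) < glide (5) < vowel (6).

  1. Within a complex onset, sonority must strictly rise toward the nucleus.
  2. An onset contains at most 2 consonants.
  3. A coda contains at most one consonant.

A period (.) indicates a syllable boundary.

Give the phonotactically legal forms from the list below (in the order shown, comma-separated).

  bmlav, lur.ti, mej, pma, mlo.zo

lur.ti, mej, pma, mlo.zo

bmlav — violates constraint 2: syllable 1 onset /bml/ has 3 consonants (> 2) → phonotactically illegal
lur.ti — σ1 onset /l/, coda /r/ ok; σ2 onset /t/, coda /∅/ ok → phonotactically legal
mej — σ1 onset /m/, coda /j/ ok → phonotactically legal
pma — σ1 onset /pm/ (1→3 rises), coda /∅/ ok → phonotactically legal
mlo.zo — σ1 onset /ml/ (3→4 rises), coda /∅/ ok; σ2 onset /z/, coda /∅/ ok → phonotactically legal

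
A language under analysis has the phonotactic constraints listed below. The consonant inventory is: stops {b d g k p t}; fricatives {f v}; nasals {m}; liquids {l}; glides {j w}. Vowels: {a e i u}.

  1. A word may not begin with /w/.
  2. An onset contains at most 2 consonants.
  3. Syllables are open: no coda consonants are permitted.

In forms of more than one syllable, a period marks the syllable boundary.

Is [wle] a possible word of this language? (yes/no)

[wle] — violates constraint 1: word begins with /w/ → not permitted

no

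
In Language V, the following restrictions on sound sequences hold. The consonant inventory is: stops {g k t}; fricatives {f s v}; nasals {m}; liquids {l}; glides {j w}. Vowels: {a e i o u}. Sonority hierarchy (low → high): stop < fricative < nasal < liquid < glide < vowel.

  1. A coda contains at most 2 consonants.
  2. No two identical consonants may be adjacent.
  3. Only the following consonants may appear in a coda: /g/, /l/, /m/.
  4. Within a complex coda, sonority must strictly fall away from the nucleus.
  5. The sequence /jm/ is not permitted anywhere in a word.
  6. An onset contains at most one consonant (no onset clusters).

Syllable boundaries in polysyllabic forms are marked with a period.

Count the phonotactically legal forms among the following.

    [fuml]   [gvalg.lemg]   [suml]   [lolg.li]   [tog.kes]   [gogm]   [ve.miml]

1

[fuml] — violates constraint 4: syllable 1 coda /ml/: /m/ (nasal, 3) → /l/ (liquid, 4) does not fall → phonotactically illegal
[gvalg.lemg] — violates constraint 6: syllable 1 onset /gv/ has 2 consonants (> 1) → phonotactically illegal
[suml] — violates constraint 4: syllable 1 coda /ml/: /m/ (nasal, 3) → /l/ (liquid, 4) does not fall → phonotactically illegal
[lolg.li] — σ1 onset /l/, coda /lg/ (4→1 falls) ok; σ2 onset /l/, coda /∅/ ok → phonotactically legal
[tog.kes] — violates constraint 3: syllable 2 coda contains /s/, which is not a licensed coda consonant → phonotactically illegal
[gogm] — violates constraint 4: syllable 1 coda /gm/: /g/ (stop, 1) → /m/ (nasal, 3) does not fall → phonotactically illegal
[ve.miml] — violates constraint 4: syllable 2 coda /ml/: /m/ (nasal, 3) → /l/ (liquid, 4) does not fall → phonotactically illegal
Phonotactically legal: [lolg.li] → 1.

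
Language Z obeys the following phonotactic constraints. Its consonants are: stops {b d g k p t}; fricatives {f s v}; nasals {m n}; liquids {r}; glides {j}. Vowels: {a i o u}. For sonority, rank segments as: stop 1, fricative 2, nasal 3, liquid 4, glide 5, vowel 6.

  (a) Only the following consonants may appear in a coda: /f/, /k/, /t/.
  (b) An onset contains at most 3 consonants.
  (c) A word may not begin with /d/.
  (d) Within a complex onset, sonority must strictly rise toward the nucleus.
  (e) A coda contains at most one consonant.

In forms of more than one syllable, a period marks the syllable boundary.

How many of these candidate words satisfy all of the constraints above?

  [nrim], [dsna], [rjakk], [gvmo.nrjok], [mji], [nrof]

3

[nrim] — violates constraint (a): syllable 1 coda contains /m/, which is not a licensed coda consonant → illicit
[dsna] — violates constraint (c): word begins with /d/ → illicit
[rjakk] — violates constraint (e): syllable 1 coda /kk/ has 2 consonants (> 1) → illicit
[gvmo.nrjok] — σ1 onset /gvm/ (1→2→3 rises), coda /∅/ ok; σ2 onset /nrj/ (3→4→5 rises), coda /k/ ok → licit
[mji] — σ1 onset /mj/ (3→5 rises), coda /∅/ ok → licit
[nrof] — σ1 onset /nr/ (3→4 rises), coda /f/ ok → licit
Licit: [gvmo.nrjok], [mji], [nrof] → 3.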